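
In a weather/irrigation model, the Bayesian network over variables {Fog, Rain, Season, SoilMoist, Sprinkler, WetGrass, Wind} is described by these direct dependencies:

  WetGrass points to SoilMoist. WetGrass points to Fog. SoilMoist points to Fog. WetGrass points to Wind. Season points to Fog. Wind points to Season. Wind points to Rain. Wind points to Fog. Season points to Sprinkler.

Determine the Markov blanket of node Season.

{Fog, SoilMoist, Sprinkler, WetGrass, Wind}

Recall MB(v) = parents ∪ children ∪ spouses, where spouses are the other parents of v's children.
Season's parents: Wind.
Ch(Season) = {Fog, Sprinkler}.
Co-parents of Season (other parents of its children):
  Sprinkler: —
  Fog: SoilMoist, WetGrass, Wind
Taking the union gives {Fog, SoilMoist, Sprinkler, WetGrass, Wind}.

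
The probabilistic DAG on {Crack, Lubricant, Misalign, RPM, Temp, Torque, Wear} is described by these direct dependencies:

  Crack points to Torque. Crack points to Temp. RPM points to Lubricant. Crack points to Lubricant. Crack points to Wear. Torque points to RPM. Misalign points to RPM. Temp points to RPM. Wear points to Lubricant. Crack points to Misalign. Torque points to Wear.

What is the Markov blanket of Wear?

{Crack, Lubricant, RPM, Torque}

By definition, MB(Wear) is built from Wear's parents, Wear's children, and the co-parents of Wear.
Wear's children: Lubricant.
Wear's parents: Crack, Torque.
Parents of each child, excluding Wear:
  Lubricant: Crack, RPM
Union: {Crack, Torque} ∪ {Lubricant} ∪ {Crack, RPM} = {Crack, Lubricant, RPM, Torque}.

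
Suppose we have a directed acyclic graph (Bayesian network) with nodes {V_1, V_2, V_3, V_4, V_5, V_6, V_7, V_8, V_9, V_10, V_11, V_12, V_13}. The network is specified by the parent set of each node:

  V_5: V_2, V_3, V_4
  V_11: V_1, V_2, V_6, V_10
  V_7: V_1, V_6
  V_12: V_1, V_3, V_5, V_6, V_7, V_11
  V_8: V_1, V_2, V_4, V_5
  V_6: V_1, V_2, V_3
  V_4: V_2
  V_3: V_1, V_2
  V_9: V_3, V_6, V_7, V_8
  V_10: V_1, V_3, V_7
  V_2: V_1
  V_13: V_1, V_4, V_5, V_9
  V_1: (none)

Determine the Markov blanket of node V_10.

{V_1, V_2, V_3, V_6, V_7, V_11}

Children of V_10: V_11.
Parents of V_10: V_1, V_3, V_7.
Co-parents of V_10 (other parents of its children):
  V_11 also has parents V_1, V_2, V_6.
MB(V_10) = {V_1, V_2, V_3, V_6, V_7, V_11}.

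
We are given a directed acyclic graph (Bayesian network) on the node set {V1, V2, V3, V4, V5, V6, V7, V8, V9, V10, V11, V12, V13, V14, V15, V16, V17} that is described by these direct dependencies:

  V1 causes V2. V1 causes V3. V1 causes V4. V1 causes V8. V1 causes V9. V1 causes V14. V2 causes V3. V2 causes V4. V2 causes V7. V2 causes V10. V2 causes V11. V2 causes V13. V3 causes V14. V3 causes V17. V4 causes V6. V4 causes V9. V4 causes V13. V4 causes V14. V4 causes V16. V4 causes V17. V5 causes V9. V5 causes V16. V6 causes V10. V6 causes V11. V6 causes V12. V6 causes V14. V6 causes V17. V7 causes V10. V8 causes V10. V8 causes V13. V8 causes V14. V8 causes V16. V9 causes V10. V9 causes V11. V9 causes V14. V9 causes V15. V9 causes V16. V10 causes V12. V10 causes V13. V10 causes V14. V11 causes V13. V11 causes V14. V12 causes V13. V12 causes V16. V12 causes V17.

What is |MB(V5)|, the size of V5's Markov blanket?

6

By definition, MB(V5) is built from V5's parents, V5's children, and the co-parents of V5.
V5's parents: none.
Ch(V5) = {V9, V16}.
Co-parents of V5 (other parents of its children):
  V9 also has parents V1, V4.
  parents(V16) \ {V5} = {V4, V8, V9, V12}.
MB(V5) = {V1, V4, V8, V9, V12, V16}, which has 6 nodes.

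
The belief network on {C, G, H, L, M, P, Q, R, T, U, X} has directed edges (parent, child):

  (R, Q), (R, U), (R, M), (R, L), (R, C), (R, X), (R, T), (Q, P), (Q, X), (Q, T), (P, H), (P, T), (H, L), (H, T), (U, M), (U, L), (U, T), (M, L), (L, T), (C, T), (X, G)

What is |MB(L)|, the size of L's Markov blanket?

Pa(L) = {H, M, R, U}.
Children of L: T.
Parents of each child, excluding L:
  T: C, H, P, Q, R, U
MB(L) = {C, H, M, P, Q, R, T, U}, which has 8 nodes.

8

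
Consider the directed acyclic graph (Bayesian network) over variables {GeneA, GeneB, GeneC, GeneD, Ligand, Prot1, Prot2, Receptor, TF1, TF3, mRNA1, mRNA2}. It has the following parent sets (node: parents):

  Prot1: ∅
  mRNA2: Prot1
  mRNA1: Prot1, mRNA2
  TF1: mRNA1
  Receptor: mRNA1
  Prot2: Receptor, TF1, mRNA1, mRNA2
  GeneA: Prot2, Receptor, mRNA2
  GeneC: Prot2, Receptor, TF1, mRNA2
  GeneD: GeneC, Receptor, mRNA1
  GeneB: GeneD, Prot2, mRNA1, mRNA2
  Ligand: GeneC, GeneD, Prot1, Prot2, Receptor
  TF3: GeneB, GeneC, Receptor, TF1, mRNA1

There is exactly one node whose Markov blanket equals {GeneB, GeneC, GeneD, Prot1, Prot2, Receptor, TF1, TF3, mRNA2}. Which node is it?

The target node must have every member of {GeneB, GeneC, GeneD, Prot1, Prot2, Receptor, TF1, TF3, mRNA2} as a parent, child, or co-parent, and no others.
Parents of mRNA1: Prot1, mRNA2; children: GeneB, GeneD, Prot2, Receptor, TF1, TF3; co-parents: GeneB, GeneC, GeneD, Prot2, Receptor, TF1, mRNA2.
These exactly cover the given set, so the node is mRNA1.

mRNA1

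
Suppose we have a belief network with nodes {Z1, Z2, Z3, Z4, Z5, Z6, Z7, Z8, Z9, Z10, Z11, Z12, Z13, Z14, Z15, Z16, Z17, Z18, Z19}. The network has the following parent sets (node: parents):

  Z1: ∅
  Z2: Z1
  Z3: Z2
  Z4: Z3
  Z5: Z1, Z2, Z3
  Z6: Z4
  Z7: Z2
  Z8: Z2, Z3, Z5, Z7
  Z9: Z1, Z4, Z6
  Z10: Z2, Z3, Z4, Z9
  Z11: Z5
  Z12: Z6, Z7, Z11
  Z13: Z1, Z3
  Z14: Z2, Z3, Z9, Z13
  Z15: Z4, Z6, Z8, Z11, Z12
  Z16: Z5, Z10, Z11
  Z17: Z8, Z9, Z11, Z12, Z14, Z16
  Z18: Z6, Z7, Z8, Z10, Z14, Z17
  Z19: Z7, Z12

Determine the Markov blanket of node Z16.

{Z5, Z8, Z9, Z10, Z11, Z12, Z14, Z17}

By definition, MB(Z16) is built from Z16's parents, Z16's children, and the co-parents of Z16.
Z16 has child Z17.
Z16's parents: Z5, Z10, Z11.
Co-parents of Z16 (other parents of its children):
  Z17: Z8, Z9, Z11, Z12, Z14
Taking the union gives {Z5, Z8, Z9, Z10, Z11, Z12, Z14, Z17}.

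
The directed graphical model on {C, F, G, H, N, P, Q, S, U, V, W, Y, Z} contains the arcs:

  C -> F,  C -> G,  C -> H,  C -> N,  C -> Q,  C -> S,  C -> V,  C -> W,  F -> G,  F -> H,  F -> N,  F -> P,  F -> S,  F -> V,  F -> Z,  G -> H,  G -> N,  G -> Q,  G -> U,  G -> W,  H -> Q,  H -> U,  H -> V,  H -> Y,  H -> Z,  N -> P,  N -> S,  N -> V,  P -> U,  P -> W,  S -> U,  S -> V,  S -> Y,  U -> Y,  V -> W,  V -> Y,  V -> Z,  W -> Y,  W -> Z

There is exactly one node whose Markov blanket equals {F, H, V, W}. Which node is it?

Z

The target node must have every member of {F, H, V, W} as a parent, child, or co-parent, and no others.
Parents of Z: F, H, V, W; children: none; co-parents: none.
These exactly cover the given set, so the node is Z.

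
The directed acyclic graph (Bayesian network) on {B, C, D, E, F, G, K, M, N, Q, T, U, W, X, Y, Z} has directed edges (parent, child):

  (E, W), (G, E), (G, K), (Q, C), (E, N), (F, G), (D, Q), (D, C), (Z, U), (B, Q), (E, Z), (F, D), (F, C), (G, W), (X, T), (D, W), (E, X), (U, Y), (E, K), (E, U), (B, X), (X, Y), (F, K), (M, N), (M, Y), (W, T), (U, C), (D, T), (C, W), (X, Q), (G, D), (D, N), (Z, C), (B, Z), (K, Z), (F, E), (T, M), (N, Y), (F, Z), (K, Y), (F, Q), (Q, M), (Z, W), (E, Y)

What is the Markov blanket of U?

{C, D, E, F, K, M, N, Q, X, Y, Z}

The Markov blanket of a node is its parents, its children, and the other parents of its children.
Parents of U: E, Z.
Children of U: C, Y.
Parents of each child, excluding U:
  parents(C) \ {U} = {D, F, Q, Z}.
  Y's other parents are E, K, M, N, X.
Taking the union gives {C, D, E, F, K, M, N, Q, X, Y, Z}.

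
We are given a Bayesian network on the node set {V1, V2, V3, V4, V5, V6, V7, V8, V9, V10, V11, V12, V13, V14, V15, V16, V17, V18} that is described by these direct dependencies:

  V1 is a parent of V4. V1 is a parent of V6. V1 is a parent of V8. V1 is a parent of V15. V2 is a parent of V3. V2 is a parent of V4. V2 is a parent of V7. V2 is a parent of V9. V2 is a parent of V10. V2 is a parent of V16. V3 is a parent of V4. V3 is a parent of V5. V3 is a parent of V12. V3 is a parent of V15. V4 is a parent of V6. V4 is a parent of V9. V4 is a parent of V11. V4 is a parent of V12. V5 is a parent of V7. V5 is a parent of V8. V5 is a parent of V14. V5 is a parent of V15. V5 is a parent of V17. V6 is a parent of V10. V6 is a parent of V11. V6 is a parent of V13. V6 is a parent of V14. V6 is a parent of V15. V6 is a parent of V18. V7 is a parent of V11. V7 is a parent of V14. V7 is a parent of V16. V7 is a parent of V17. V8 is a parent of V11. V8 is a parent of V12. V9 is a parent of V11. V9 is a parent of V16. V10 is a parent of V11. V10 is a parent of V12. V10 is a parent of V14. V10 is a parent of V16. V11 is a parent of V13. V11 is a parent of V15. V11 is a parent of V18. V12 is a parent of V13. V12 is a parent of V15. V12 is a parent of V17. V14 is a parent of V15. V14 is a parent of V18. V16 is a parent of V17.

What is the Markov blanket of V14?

Recall MB(v) = parents ∪ children ∪ spouses, where spouses are the other parents of v's children.
V14 has children V15, V18.
Parents of V14: V5, V6, V7, V10.
For each child, the remaining parents (spouses of V14):
  V15: V1, V3, V5, V6, V11, V12
  V18: V6, V11
Taking the union gives {V1, V3, V5, V6, V7, V10, V11, V12, V15, V18}.

{V1, V3, V5, V6, V7, V10, V11, V12, V15, V18}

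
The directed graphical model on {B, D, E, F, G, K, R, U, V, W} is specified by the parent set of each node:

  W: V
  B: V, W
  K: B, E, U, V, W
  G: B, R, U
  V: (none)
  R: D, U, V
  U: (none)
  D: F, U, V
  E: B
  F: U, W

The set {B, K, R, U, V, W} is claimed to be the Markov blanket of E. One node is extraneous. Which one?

Recall MB(v) = parents ∪ children ∪ spouses, where spouses are the other parents of v's children.
E has child K.
Pa(E) = {B}.
Parents of each child, excluding E:
  parents(K) \ {E} = {B, U, V, W}.
MB(E) = {B, K, U, V, W}.
R is neither a parent, child, nor co-parent of E, so it does not belong.

R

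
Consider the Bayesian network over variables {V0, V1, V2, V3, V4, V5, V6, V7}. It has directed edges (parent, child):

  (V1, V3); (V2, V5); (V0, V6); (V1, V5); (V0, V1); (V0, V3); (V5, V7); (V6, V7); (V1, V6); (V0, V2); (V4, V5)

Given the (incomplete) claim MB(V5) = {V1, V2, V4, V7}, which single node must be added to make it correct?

V5's parents: V1, V2, V4.
V5's children: V7.
For each child, the remaining parents (spouses of V5):
  V7: V6
MB(V5) = {V1, V2, V4, V6, V7}.
Comparing with the claimed set, V6 is missing.

V6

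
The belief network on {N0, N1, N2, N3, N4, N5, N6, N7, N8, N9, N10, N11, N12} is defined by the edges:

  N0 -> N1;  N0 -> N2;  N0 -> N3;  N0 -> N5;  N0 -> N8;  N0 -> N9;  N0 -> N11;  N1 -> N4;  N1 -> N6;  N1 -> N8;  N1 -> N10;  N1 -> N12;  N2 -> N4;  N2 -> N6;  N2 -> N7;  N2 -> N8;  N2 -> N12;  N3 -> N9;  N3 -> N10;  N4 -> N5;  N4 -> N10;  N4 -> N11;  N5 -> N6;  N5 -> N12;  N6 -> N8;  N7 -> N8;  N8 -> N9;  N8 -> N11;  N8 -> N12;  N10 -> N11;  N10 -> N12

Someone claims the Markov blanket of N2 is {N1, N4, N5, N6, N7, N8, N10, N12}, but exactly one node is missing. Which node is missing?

N2's parents: N0.
N2's children: N4, N6, N7, N8, N12.
Other parents of N2's children:
  N4: N1
  N6: N1, N5
  N7: —
  N8: N0, N1, N6, N7
  N12: N1, N5, N8, N10
MB(N2) = {N0, N1, N4, N5, N6, N7, N8, N10, N12}.
Comparing with the claimed set, N0 is missing.

N0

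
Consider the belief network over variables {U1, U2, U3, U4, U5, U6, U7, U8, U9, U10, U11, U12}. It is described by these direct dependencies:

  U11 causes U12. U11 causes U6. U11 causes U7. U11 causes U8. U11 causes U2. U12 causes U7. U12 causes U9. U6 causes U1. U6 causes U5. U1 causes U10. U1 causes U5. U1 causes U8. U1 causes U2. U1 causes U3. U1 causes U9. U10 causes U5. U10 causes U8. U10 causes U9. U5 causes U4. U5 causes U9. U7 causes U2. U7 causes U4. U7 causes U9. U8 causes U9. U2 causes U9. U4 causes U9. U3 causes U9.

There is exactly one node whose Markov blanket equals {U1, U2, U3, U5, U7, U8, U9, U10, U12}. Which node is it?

The target node must have every member of {U1, U2, U3, U5, U7, U8, U9, U10, U12} as a parent, child, or co-parent, and no others.
Parents of U4: U5, U7; children: U9; co-parents: U1, U2, U3, U5, U7, U8, U10, U12.
These exactly cover the given set, so the node is U4.

U4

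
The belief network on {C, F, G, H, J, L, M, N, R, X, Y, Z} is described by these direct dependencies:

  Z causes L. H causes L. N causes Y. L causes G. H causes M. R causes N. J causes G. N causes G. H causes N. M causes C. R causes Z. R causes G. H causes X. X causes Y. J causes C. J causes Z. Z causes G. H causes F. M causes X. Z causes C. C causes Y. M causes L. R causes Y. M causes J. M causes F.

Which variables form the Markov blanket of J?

{C, G, L, M, N, R, Z}

J's parents: M.
Ch(J) = {C, G, Z}.
Parents of each child, excluding J:
  Z's other parent is R.
  C also has parents M, Z.
  G also has parents L, N, R, Z.
So the Markov blanket of J is {C, G, L, M, N, R, Z}.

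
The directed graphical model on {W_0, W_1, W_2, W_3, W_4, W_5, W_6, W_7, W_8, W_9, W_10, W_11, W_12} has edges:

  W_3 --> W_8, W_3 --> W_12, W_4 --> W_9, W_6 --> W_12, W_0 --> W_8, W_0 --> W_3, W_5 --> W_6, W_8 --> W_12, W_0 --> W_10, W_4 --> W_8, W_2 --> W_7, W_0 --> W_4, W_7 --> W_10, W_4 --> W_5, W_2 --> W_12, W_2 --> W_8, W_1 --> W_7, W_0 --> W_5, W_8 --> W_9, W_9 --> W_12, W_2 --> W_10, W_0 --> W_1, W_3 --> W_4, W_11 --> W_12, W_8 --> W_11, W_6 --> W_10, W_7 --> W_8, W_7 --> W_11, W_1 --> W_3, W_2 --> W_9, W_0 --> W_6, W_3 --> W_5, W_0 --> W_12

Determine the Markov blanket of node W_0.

{W_1, W_2, W_3, W_4, W_5, W_6, W_7, W_8, W_9, W_10, W_11, W_12}

Recall MB(v) = parents ∪ children ∪ spouses, where spouses are the other parents of v's children.
Parents of W_0: none.
Children of W_0: W_1, W_3, W_4, W_5, W_6, W_8, W_10, W_12.
Parents of each child, excluding W_0:
  W_1 has no other parent.
  W_3 also has parent W_1.
  W_4's other parent is W_3.
  parents(W_5) \ {W_0} = {W_3, W_4}.
  W_6 also has parent W_5.
  W_8 also has parents W_2, W_3, W_4, W_7.
  W_10 also has parents W_2, W_6, W_7.
  W_12 also has parents W_2, W_3, W_6, W_8, W_9, W_11.
MB(W_0) = {W_1, W_2, W_3, W_4, W_5, W_6, W_7, W_8, W_9, W_10, W_11, W_12}.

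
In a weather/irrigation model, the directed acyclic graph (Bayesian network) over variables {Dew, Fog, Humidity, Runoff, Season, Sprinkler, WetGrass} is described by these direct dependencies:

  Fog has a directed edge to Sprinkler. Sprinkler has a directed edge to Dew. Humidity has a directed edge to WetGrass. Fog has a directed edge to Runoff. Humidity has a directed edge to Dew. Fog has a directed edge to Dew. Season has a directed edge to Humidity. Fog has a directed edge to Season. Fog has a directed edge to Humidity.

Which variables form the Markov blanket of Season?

{Fog, Humidity}

Pa(Season) = {Fog}.
Season's children: Humidity.
Co-parents of Season (other parents of its children):
  parents(Humidity) \ {Season} = {Fog}.
So the Markov blanket of Season is {Fog, Humidity}.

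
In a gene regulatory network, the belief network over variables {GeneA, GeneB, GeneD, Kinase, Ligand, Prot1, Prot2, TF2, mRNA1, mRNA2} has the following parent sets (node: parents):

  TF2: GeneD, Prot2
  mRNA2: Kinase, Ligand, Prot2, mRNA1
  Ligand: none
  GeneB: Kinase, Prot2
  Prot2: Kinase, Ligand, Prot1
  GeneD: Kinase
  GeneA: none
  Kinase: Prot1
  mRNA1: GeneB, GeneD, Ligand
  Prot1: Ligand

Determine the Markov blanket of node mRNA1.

{GeneB, GeneD, Kinase, Ligand, Prot2, mRNA2}

mRNA1 has child mRNA2.
Parents of mRNA1: GeneB, GeneD, Ligand.
Parents of each child, excluding mRNA1:
  mRNA2: Kinase, Ligand, Prot2
So the Markov blanket of mRNA1 is {GeneB, GeneD, Kinase, Ligand, Prot2, mRNA2}.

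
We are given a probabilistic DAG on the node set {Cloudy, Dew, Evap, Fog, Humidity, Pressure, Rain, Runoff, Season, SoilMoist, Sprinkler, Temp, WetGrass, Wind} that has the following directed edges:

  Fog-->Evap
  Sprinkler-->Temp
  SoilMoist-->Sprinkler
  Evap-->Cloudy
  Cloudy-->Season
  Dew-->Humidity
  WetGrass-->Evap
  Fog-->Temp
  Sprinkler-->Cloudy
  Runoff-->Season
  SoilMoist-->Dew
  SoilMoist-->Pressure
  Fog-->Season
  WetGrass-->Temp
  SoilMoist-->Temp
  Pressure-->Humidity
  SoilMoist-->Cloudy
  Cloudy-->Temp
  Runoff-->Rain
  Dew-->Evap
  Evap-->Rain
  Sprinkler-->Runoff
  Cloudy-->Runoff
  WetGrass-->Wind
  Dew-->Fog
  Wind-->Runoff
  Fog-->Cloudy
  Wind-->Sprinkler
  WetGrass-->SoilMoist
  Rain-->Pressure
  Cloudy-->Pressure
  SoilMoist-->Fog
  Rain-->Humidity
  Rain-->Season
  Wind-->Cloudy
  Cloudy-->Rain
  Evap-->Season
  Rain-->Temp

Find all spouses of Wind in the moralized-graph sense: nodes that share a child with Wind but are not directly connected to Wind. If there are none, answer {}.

{Evap, Fog, SoilMoist}

Children of Wind: Cloudy, Runoff, Sprinkler.
  parents(Sprinkler) \ {Wind} = {SoilMoist}.
  Cloudy also has parents Evap, Fog, SoilMoist, Sprinkler.
  Runoff also has parents Cloudy, Sprinkler.
Excluding nodes already adjacent to Wind (Cloudy, Runoff, Sprinkler, WetGrass), the co-parent-only contribution is {Evap, Fog, SoilMoist}.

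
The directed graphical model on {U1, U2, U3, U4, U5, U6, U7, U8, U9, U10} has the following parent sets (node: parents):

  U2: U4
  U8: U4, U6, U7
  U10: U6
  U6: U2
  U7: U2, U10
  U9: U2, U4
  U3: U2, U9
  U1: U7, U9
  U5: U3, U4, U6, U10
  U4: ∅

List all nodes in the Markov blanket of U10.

By definition, MB(U10) is built from U10's parents, U10's children, and the co-parents of U10.
Parents of U10: U6.
Ch(U10) = {U5, U7}.
Other parents of U10's children:
  U7's other parent is U2.
  U5 also has parents U3, U4, U6.
So the Markov blanket of U10 is {U2, U3, U4, U5, U6, U7}.

{U2, U3, U4, U5, U6, U7}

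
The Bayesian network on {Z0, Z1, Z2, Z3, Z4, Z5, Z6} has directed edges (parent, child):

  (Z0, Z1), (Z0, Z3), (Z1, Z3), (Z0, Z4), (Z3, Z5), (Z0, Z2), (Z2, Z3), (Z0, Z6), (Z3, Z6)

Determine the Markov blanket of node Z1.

{Z0, Z2, Z3}

Parents of Z1: Z0.
Z1 has child Z3.
For each child, the remaining parents (spouses of Z1):
  parents(Z3) \ {Z1} = {Z0, Z2}.
Union: {Z0} ∪ {Z3} ∪ {Z0, Z2} = {Z0, Z2, Z3}.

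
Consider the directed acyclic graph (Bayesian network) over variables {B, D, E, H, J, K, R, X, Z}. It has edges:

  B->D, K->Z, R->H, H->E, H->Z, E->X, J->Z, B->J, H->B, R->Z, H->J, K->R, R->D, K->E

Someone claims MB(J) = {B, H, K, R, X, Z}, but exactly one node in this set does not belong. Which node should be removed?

X

A node's Markov blanket = Pa ∪ Ch ∪ (parents of Ch other than the node itself).
Pa(J) = {B, H}.
Ch(J) = {Z}.
Other parents of J's children:
  Z's other parents are H, K, R.
MB(J) = {B, H, K, R, Z}.
X is neither a parent, child, nor co-parent of J, so it does not belong.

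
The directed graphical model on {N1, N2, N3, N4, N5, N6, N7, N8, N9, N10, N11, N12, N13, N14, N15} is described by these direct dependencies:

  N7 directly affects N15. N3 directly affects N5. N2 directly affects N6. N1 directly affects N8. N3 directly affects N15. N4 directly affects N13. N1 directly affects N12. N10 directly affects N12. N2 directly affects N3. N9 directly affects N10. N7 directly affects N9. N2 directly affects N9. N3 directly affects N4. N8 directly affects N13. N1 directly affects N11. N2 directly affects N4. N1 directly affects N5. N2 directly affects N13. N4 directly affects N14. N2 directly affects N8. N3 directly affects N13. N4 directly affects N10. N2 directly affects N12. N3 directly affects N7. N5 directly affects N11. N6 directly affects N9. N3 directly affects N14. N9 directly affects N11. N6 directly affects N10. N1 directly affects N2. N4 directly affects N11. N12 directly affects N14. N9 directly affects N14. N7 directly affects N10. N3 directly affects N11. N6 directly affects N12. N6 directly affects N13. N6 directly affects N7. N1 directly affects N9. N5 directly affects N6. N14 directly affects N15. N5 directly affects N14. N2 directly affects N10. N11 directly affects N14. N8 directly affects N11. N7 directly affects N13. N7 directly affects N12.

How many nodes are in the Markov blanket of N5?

The Markov blanket of a node is its parents, its children, and the other parents of its children.
Ch(N5) = {N6, N11, N14}.
Pa(N5) = {N1, N3}.
Other parents of N5's children:
  N6: N2
  N11: N1, N3, N4, N8, N9
  N14: N3, N4, N9, N11, N12
MB(N5) = {N1, N2, N3, N4, N6, N8, N9, N11, N12, N14}, which has 10 nodes.

10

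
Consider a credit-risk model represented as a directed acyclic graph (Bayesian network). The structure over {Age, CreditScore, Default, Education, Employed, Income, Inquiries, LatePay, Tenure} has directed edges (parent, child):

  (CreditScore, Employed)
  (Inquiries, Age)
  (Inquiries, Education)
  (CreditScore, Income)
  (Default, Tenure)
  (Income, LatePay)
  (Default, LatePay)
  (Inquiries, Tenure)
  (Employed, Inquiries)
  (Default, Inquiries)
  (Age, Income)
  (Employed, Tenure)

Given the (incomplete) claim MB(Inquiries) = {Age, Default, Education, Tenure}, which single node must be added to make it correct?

Employed

A node's Markov blanket = Pa ∪ Ch ∪ (parents of Ch other than the node itself).
Inquiries's parents: Default, Employed.
Inquiries's children: Age, Education, Tenure.
Co-parents of Inquiries (other parents of its children):
  parents(Tenure) \ {Inquiries} = {Default, Employed}.
  Education has no other parent.
  Age has no other parent.
MB(Inquiries) = {Age, Default, Education, Employed, Tenure}.
Comparing with the claimed set, Employed is missing.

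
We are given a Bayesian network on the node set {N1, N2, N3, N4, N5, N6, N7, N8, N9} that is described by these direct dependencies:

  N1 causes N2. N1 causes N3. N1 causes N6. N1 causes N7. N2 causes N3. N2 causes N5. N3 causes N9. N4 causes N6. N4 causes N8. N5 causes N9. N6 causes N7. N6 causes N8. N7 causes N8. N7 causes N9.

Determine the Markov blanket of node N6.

N6's children: N7, N8.
Parents of N6: N1, N4.
Other parents of N6's children:
  parents(N7) \ {N6} = {N1}.
  N8 also has parents N4, N7.
Union: {N1, N4} ∪ {N7, N8} ∪ {N1, N4, N7} = {N1, N4, N7, N8}.

{N1, N4, N7, N8}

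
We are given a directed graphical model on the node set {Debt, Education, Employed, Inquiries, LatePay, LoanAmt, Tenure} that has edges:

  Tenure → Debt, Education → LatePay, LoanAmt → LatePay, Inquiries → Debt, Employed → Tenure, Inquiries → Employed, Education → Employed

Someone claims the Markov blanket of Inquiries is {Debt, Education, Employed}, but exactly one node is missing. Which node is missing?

Recall MB(v) = parents ∪ children ∪ spouses, where spouses are the other parents of v's children.
Inquiries's parents: none.
Children of Inquiries: Debt, Employed.
Co-parents of Inquiries (other parents of its children):
  parents(Employed) \ {Inquiries} = {Education}.
  parents(Debt) \ {Inquiries} = {Tenure}.
MB(Inquiries) = {Debt, Education, Employed, Tenure}.
Comparing with the claimed set, Tenure is missing.

Tenure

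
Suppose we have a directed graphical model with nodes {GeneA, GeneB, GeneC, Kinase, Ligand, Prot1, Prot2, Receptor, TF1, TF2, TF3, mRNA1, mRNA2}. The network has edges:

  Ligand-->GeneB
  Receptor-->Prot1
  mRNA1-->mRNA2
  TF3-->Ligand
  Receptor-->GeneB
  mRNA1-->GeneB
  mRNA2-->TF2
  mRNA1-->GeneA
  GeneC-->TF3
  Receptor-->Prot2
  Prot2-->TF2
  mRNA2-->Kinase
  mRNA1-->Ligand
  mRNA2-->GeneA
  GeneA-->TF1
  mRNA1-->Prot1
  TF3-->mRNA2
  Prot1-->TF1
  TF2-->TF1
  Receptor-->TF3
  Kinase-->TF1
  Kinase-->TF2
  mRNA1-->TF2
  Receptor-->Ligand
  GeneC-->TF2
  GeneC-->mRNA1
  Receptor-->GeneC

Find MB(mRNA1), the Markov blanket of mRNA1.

A node's Markov blanket = Pa ∪ Ch ∪ (parents of Ch other than the node itself).
mRNA1's children: GeneA, GeneB, Ligand, Prot1, TF2, mRNA2.
mRNA1's parents: GeneC.
Parents of each child, excluding mRNA1:
  Prot1: Receptor
  mRNA2: TF3
  Ligand: Receptor, TF3
  TF2: GeneC, Kinase, Prot2, mRNA2
  GeneB: Ligand, Receptor
  GeneA: mRNA2
Taking the union gives {GeneA, GeneB, GeneC, Kinase, Ligand, Prot1, Prot2, Receptor, TF2, TF3, mRNA2}.

{GeneA, GeneB, GeneC, Kinase, Ligand, Prot1, Prot2, Receptor, TF2, TF3, mRNA2}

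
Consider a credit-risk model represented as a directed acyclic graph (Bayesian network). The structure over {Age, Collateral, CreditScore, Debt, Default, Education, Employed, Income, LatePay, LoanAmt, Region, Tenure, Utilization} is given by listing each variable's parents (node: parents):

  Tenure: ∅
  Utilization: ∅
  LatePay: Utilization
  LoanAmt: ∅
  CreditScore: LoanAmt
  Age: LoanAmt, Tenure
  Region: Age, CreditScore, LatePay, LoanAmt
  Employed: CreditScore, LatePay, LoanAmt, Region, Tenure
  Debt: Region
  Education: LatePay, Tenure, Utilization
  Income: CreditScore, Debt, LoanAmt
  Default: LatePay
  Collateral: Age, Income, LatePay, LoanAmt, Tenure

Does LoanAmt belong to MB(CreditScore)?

LoanAmt is a parent of CreditScore.
So LoanAmt ∈ MB(CreditScore).

Yes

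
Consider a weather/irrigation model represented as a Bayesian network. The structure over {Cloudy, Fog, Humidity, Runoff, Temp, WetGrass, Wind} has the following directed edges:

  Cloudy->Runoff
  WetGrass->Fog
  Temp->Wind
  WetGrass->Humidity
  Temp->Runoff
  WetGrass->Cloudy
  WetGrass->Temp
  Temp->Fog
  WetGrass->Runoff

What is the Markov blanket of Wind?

A node's Markov blanket = Pa ∪ Ch ∪ (parents of Ch other than the node itself).
Children of Wind: none.
Wind has parent Temp.
Wind has no children, so there are no co-parents.
Taking the union gives {Temp}.

{Temp}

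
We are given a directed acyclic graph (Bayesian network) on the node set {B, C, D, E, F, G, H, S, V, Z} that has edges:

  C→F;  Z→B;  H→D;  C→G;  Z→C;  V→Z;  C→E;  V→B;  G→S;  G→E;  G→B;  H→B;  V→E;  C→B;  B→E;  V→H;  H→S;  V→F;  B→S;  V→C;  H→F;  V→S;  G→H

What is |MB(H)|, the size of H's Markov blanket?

8

The Markov blanket of a node is its parents, its children, and the other parents of its children.
Parents of H: G, V.
Children of H: B, D, F, S.
For each child, the remaining parents (spouses of H):
  B: C, G, V, Z
  S: B, G, V
  F: C, V
  D: —
MB(H) = {B, C, D, F, G, S, V, Z}, which has 8 nodes.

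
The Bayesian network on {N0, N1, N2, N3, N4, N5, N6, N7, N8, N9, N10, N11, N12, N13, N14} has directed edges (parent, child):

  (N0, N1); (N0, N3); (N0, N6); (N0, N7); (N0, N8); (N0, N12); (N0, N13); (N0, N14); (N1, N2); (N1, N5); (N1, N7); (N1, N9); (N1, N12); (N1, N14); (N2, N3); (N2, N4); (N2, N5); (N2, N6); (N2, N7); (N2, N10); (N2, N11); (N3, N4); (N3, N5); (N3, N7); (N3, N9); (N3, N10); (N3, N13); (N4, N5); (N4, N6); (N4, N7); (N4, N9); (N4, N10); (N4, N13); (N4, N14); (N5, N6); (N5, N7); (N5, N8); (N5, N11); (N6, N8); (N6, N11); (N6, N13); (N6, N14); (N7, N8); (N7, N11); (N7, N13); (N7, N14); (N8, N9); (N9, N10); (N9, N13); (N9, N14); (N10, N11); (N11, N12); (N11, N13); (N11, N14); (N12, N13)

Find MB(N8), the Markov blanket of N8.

Pa(N8) = {N0, N5, N6, N7}.
N8 has child N9.
For each child, the remaining parents (spouses of N8):
  N9: N1, N3, N4
Union: {N0, N5, N6, N7} ∪ {N9} ∪ {N1, N3, N4} = {N0, N1, N3, N4, N5, N6, N7, N9}.

{N0, N1, N3, N4, N5, N6, N7, N9}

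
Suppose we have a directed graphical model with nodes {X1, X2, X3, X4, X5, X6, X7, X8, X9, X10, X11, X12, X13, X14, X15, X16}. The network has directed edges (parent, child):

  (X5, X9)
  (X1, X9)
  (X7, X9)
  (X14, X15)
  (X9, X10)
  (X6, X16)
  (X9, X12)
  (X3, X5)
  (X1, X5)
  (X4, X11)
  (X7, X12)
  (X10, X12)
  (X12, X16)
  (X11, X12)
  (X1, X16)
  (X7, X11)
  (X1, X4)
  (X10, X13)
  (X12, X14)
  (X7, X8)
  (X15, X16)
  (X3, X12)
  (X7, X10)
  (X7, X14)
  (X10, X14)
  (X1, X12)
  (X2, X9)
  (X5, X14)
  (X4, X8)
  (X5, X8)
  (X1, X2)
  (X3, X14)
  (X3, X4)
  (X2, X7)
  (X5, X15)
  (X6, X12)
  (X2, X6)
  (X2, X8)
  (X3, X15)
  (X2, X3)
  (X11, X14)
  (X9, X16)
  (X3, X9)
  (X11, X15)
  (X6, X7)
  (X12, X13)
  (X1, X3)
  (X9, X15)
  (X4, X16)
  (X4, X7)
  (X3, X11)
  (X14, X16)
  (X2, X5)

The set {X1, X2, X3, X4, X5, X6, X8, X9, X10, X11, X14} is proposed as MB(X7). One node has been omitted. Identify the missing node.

A node's Markov blanket = Pa ∪ Ch ∪ (parents of Ch other than the node itself).
Children of X7: X8, X9, X10, X11, X12, X14.
Pa(X7) = {X2, X4, X6}.
For each child, the remaining parents (spouses of X7):
  X8 also has parents X2, X4, X5.
  X9 also has parents X1, X2, X3, X5.
  X10's other parent is X9.
  parents(X11) \ {X7} = {X3, X4}.
  X12's other parents are X1, X3, X6, X9, X10, X11.
  X14 also has parents X3, X5, X10, X11, X12.
MB(X7) = {X1, X2, X3, X4, X5, X6, X8, X9, X10, X11, X12, X14}.
Comparing with the claimed set, X12 is missing.

X12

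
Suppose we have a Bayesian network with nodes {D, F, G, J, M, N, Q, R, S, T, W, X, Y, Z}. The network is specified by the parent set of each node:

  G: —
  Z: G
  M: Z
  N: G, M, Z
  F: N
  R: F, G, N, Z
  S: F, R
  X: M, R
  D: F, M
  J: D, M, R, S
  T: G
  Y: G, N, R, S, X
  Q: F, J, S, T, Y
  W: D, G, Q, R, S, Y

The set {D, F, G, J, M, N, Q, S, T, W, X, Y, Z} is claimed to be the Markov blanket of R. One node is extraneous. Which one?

The Markov blanket of a node is its parents, its children, and the other parents of its children.
R has parents F, G, N, Z.
Children of R: J, S, W, X, Y.
Parents of each child, excluding R:
  S: F
  X: M
  J: D, M, S
  Y: G, N, S, X
  W: D, G, Q, S, Y
MB(R) = {D, F, G, J, M, N, Q, S, W, X, Y, Z}.
T is neither a parent, child, nor co-parent of R, so it does not belong.

T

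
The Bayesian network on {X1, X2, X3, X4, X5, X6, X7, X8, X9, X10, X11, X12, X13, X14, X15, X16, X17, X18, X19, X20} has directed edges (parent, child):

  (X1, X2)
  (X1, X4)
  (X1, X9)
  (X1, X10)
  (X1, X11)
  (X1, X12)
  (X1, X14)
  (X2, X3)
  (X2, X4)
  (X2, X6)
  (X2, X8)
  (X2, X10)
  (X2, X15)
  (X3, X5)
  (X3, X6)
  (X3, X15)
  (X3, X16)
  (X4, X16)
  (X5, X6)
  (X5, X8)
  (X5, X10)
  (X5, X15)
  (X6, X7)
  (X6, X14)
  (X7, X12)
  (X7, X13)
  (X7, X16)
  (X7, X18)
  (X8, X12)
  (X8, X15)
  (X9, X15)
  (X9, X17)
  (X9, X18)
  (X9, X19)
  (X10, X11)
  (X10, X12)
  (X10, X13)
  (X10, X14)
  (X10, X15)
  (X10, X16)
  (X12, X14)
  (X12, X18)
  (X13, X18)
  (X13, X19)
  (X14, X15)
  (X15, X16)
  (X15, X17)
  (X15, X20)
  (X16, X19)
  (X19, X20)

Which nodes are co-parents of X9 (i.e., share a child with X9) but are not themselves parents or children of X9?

{X2, X3, X5, X7, X8, X10, X12, X13, X14, X16}

Children of X9: X15, X17, X18, X19.
  parents(X15) \ {X9} = {X2, X3, X5, X8, X10, X14}.
  parents(X17) \ {X9} = {X15}.
  X18 also has parents X7, X12, X13.
  X19's other parents are X13, X16.
Excluding nodes already adjacent to X9 (X1, X15, X17, X18, X19), the co-parent-only contribution is {X2, X3, X5, X7, X8, X10, X12, X13, X14, X16}.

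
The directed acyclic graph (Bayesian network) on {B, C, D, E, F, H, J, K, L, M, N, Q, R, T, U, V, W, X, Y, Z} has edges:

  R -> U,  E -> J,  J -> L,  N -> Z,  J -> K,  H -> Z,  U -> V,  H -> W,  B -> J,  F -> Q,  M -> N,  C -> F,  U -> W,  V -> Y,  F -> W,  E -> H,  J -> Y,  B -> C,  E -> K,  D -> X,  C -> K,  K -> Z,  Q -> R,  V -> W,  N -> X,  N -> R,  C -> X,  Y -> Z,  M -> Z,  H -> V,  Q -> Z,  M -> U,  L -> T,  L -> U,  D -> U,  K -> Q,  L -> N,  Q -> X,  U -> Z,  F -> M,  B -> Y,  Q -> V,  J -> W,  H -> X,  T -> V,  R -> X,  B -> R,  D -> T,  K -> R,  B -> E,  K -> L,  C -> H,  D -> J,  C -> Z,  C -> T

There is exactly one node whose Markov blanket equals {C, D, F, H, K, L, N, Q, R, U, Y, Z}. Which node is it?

The target node must have every member of {C, D, F, H, K, L, N, Q, R, U, Y, Z} as a parent, child, or co-parent, and no others.
Parents of M: F; children: N, U, Z; co-parents: C, D, H, K, L, N, Q, R, U, Y.
These exactly cover the given set, so the node is M.

M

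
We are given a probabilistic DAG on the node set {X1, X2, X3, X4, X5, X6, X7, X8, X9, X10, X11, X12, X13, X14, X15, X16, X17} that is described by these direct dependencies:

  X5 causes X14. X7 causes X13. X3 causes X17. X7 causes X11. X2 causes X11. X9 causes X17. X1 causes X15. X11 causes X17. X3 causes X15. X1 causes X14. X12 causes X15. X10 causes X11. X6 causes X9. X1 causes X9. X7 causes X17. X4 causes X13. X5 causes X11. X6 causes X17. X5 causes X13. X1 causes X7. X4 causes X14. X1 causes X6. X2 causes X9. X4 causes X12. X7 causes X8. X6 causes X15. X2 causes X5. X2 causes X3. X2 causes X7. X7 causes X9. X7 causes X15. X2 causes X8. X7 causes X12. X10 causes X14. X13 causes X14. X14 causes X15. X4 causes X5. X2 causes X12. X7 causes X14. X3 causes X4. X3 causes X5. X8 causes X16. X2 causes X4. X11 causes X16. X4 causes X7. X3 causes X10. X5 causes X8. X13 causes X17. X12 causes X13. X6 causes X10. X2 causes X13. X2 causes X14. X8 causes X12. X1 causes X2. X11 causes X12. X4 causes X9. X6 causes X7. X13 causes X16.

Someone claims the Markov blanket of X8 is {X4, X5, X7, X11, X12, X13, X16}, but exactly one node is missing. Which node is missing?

X2

Ch(X8) = {X12, X16}.
X8 has parents X2, X5, X7.
Other parents of X8's children:
  X12's other parents are X2, X4, X7, X11.
  X16 also has parents X11, X13.
MB(X8) = {X2, X4, X5, X7, X11, X12, X13, X16}.
Comparing with the claimed set, X2 is missing.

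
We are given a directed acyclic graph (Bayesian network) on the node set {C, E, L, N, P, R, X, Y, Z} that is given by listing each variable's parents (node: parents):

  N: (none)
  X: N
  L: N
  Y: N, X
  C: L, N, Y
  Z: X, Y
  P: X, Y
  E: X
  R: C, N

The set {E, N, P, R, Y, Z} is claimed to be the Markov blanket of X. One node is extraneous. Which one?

Parents of X: N.
Ch(X) = {E, P, Y, Z}.
Other parents of X's children:
  parents(Y) \ {X} = {N}.
  Z also has parent Y.
  parents(P) \ {X} = {Y}.
  E: no additional parents.
MB(X) = {E, N, P, Y, Z}.
R is neither a parent, child, nor co-parent of X, so it does not belong.

R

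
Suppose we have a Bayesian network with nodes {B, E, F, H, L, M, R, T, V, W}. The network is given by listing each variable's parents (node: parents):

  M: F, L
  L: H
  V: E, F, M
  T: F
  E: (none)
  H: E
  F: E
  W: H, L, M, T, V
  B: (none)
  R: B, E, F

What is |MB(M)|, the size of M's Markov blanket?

7

The Markov blanket of a node is its parents, its children, and the other parents of its children.
Children of M: V, W.
Pa(M) = {F, L}.
Co-parents of M (other parents of its children):
  V also has parents E, F.
  W also has parents H, L, T, V.
MB(M) = {E, F, H, L, T, V, W}, which has 7 nodes.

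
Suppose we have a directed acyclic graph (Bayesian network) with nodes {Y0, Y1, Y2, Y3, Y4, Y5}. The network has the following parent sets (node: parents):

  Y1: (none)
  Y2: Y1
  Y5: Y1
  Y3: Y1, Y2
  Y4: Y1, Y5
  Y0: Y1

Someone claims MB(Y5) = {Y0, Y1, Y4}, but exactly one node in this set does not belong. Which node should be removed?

A node's Markov blanket = Pa ∪ Ch ∪ (parents of Ch other than the node itself).
Y5's children: Y4.
Y5 has parent Y1.
Other parents of Y5's children:
  Y4's other parent is Y1.
MB(Y5) = {Y1, Y4}.
Y0 is neither a parent, child, nor co-parent of Y5, so it does not belong.

Y0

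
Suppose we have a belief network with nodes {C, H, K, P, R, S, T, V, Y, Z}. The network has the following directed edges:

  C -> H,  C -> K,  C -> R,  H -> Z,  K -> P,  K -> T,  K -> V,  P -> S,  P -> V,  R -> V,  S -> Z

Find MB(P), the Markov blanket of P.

{K, R, S, V}

The Markov blanket of a node is its parents, its children, and the other parents of its children.
P's children: S, V.
Parents of P: K.
For each child, the remaining parents (spouses of P):
  S: no additional parents.
  parents(V) \ {P} = {K, R}.
MB(P) = {K, R, S, V}.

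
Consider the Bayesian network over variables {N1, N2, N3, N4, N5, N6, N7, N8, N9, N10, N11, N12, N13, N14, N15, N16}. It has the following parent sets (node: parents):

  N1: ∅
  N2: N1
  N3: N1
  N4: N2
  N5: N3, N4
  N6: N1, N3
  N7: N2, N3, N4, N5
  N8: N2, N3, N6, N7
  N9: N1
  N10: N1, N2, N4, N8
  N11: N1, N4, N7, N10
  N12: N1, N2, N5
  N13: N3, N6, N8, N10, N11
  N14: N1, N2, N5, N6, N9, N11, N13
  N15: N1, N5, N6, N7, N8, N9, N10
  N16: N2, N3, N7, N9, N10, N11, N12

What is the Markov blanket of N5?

Children of N5: N7, N12, N14, N15.
Pa(N5) = {N3, N4}.
Co-parents of N5 (other parents of its children):
  N7: N2, N3, N4
  N12: N1, N2
  N14: N1, N2, N6, N9, N11, N13
  N15: N1, N6, N7, N8, N9, N10
MB(N5) = {N1, N2, N3, N4, N6, N7, N8, N9, N10, N11, N12, N13, N14, N15}.

{N1, N2, N3, N4, N6, N7, N8, N9, N10, N11, N12, N13, N14, N15}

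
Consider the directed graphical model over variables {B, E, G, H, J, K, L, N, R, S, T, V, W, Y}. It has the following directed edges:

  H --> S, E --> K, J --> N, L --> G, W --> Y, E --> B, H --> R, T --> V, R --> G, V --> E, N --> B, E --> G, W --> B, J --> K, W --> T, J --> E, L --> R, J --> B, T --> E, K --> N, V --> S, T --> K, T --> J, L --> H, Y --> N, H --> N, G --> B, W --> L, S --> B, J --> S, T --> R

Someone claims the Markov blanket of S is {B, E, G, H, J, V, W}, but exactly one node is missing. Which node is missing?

Parents of S: H, J, V.
Children of S: B.
Parents of each child, excluding S:
  B's other parents are E, G, J, N, W.
MB(S) = {B, E, G, H, J, N, V, W}.
Comparing with the claimed set, N is missing.

N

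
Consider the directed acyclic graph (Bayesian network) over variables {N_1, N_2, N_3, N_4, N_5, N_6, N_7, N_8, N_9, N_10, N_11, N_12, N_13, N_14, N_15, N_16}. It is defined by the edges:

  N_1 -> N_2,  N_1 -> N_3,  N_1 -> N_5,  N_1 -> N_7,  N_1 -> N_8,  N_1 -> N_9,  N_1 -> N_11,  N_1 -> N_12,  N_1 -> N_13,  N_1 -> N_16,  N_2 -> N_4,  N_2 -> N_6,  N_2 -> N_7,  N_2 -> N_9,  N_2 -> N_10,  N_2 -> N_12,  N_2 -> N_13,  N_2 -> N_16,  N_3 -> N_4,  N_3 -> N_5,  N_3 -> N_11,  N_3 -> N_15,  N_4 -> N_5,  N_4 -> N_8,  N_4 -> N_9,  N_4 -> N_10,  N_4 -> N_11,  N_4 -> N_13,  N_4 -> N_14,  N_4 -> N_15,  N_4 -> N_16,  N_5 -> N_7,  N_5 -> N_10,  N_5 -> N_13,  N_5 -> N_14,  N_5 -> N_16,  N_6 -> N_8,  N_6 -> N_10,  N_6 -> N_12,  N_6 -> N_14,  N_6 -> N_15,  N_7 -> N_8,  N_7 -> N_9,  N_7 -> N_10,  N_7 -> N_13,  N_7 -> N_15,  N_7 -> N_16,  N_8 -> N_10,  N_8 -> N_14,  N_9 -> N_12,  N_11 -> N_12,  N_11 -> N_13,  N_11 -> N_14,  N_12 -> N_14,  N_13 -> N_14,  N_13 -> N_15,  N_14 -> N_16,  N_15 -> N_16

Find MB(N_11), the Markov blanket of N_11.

N_11 has children N_12, N_13, N_14.
N_11 has parents N_1, N_3, N_4.
Other parents of N_11's children:
  N_12's other parents are N_1, N_2, N_6, N_9.
  N_13 also has parents N_1, N_2, N_4, N_5, N_7.
  N_14 also has parents N_4, N_5, N_6, N_8, N_12, N_13.
So the Markov blanket of N_11 is {N_1, N_2, N_3, N_4, N_5, N_6, N_7, N_8, N_9, N_12, N_13, N_14}.

{N_1, N_2, N_3, N_4, N_5, N_6, N_7, N_8, N_9, N_12, N_13, N_14}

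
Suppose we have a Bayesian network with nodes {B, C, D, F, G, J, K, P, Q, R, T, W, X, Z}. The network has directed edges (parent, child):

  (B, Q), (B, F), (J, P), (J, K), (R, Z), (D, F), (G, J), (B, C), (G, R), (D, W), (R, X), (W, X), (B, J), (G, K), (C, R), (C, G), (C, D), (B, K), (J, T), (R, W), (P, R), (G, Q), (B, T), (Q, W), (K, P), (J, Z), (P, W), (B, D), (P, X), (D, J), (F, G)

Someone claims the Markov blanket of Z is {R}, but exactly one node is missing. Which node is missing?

Recall MB(v) = parents ∪ children ∪ spouses, where spouses are the other parents of v's children.
Pa(Z) = {J, R}.
Children of Z: none.
With no children, Z has no spouses; the co-parent set is empty.
MB(Z) = {J, R}.
Comparing with the claimed set, J is missing.

J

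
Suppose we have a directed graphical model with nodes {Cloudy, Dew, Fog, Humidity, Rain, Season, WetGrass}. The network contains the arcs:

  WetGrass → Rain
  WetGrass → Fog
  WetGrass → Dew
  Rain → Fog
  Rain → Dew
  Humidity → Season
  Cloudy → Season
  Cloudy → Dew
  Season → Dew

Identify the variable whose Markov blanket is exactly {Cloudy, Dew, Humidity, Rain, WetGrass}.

Season

The target node must have every member of {Cloudy, Dew, Humidity, Rain, WetGrass} as a parent, child, or co-parent, and no others.
Parents of Season: Cloudy, Humidity; children: Dew; co-parents: Cloudy, Rain, WetGrass.
These exactly cover the given set, so the node is Season.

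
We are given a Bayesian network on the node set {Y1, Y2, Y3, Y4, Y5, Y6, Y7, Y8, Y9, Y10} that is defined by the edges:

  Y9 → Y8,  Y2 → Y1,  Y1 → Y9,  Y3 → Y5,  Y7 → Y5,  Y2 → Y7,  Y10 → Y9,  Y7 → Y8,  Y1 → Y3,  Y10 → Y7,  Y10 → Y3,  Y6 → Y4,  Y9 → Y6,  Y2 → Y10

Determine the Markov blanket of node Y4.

{Y6}

Y4's parents: Y6.
Children of Y4: none.
Y4 has no children, so there are no co-parents.
Union: {Y6} ∪ {} ∪ {} = {Y6}.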